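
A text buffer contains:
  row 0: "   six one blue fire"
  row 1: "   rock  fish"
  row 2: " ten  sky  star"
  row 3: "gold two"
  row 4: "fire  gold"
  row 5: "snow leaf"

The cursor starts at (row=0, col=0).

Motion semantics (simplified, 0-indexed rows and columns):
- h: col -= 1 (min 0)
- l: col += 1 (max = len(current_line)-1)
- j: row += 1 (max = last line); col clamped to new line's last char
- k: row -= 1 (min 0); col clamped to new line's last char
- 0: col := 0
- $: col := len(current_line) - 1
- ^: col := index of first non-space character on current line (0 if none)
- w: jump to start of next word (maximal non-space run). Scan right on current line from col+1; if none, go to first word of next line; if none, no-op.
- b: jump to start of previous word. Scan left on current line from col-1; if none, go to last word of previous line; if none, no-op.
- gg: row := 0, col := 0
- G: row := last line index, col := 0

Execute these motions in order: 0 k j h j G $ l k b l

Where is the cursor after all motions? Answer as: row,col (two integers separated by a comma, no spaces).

After 1 (0): row=0 col=0 char='_'
After 2 (k): row=0 col=0 char='_'
After 3 (j): row=1 col=0 char='_'
After 4 (h): row=1 col=0 char='_'
After 5 (j): row=2 col=0 char='_'
After 6 (G): row=5 col=0 char='s'
After 7 ($): row=5 col=8 char='f'
After 8 (l): row=5 col=8 char='f'
After 9 (k): row=4 col=8 char='l'
After 10 (b): row=4 col=6 char='g'
After 11 (l): row=4 col=7 char='o'

Answer: 4,7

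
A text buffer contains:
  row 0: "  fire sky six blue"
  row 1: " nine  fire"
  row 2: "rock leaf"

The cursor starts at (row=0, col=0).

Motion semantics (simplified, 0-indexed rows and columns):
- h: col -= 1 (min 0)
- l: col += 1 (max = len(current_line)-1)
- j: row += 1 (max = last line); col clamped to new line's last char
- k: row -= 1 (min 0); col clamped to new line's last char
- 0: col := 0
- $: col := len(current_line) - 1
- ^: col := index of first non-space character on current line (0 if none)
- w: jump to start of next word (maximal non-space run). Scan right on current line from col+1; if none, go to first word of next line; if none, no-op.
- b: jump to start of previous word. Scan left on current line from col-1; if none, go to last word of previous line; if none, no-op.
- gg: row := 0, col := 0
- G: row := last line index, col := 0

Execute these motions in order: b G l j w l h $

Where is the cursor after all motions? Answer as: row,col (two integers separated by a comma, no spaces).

Answer: 2,8

Derivation:
After 1 (b): row=0 col=0 char='_'
After 2 (G): row=2 col=0 char='r'
After 3 (l): row=2 col=1 char='o'
After 4 (j): row=2 col=1 char='o'
After 5 (w): row=2 col=5 char='l'
After 6 (l): row=2 col=6 char='e'
After 7 (h): row=2 col=5 char='l'
After 8 ($): row=2 col=8 char='f'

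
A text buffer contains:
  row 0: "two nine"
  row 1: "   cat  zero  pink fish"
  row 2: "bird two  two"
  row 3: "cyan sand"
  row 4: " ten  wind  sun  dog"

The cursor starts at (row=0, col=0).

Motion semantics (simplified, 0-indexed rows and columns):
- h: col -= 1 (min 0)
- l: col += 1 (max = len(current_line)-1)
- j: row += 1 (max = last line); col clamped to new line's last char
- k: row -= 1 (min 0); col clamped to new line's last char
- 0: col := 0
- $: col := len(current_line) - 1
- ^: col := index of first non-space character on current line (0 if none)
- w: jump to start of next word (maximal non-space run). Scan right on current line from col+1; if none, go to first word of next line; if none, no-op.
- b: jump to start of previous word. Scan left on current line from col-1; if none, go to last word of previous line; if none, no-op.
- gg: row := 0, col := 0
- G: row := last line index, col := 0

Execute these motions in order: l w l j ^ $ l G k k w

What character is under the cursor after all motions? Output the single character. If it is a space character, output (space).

After 1 (l): row=0 col=1 char='w'
After 2 (w): row=0 col=4 char='n'
After 3 (l): row=0 col=5 char='i'
After 4 (j): row=1 col=5 char='t'
After 5 (^): row=1 col=3 char='c'
After 6 ($): row=1 col=22 char='h'
After 7 (l): row=1 col=22 char='h'
After 8 (G): row=4 col=0 char='_'
After 9 (k): row=3 col=0 char='c'
After 10 (k): row=2 col=0 char='b'
After 11 (w): row=2 col=5 char='t'

Answer: t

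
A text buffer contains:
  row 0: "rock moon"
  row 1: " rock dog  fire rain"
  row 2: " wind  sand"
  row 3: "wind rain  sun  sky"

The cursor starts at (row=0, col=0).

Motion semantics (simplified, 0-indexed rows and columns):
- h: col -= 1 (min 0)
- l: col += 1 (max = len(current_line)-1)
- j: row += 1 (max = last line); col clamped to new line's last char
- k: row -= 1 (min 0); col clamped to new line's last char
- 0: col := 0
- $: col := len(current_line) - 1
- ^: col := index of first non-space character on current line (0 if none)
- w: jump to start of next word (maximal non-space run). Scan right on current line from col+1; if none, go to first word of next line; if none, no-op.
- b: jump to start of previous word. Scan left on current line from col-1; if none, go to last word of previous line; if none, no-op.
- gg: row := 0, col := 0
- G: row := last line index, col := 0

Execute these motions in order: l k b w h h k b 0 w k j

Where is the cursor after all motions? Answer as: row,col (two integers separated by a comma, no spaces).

Answer: 1,5

Derivation:
After 1 (l): row=0 col=1 char='o'
After 2 (k): row=0 col=1 char='o'
After 3 (b): row=0 col=0 char='r'
After 4 (w): row=0 col=5 char='m'
After 5 (h): row=0 col=4 char='_'
After 6 (h): row=0 col=3 char='k'
After 7 (k): row=0 col=3 char='k'
After 8 (b): row=0 col=0 char='r'
After 9 (0): row=0 col=0 char='r'
After 10 (w): row=0 col=5 char='m'
After 11 (k): row=0 col=5 char='m'
After 12 (j): row=1 col=5 char='_'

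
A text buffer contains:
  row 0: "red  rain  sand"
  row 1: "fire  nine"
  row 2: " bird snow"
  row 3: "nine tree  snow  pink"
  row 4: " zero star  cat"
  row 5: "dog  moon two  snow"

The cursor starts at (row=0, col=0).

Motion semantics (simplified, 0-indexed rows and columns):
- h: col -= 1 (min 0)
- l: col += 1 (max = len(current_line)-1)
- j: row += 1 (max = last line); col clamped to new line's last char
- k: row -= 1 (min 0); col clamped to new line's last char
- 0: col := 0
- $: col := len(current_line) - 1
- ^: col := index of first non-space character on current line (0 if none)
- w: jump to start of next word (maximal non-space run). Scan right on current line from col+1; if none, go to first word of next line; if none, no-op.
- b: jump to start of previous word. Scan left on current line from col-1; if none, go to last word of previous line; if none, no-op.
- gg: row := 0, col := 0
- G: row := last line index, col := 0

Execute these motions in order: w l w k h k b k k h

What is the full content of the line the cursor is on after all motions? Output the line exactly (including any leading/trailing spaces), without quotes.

Answer: red  rain  sand

Derivation:
After 1 (w): row=0 col=5 char='r'
After 2 (l): row=0 col=6 char='a'
After 3 (w): row=0 col=11 char='s'
After 4 (k): row=0 col=11 char='s'
After 5 (h): row=0 col=10 char='_'
After 6 (k): row=0 col=10 char='_'
After 7 (b): row=0 col=5 char='r'
After 8 (k): row=0 col=5 char='r'
After 9 (k): row=0 col=5 char='r'
After 10 (h): row=0 col=4 char='_'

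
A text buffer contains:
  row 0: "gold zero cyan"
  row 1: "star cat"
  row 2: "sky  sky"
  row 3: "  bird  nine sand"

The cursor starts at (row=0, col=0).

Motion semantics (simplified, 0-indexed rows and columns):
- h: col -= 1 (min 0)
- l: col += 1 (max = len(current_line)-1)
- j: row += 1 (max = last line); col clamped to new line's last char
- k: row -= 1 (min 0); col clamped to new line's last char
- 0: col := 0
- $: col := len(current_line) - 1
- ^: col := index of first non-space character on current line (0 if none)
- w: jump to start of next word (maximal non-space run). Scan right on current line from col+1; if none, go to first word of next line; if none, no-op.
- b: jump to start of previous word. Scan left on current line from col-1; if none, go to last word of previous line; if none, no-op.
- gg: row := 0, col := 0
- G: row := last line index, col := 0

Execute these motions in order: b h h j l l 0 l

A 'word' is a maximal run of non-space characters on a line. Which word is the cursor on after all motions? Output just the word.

Answer: star

Derivation:
After 1 (b): row=0 col=0 char='g'
After 2 (h): row=0 col=0 char='g'
After 3 (h): row=0 col=0 char='g'
After 4 (j): row=1 col=0 char='s'
After 5 (l): row=1 col=1 char='t'
After 6 (l): row=1 col=2 char='a'
After 7 (0): row=1 col=0 char='s'
After 8 (l): row=1 col=1 char='t'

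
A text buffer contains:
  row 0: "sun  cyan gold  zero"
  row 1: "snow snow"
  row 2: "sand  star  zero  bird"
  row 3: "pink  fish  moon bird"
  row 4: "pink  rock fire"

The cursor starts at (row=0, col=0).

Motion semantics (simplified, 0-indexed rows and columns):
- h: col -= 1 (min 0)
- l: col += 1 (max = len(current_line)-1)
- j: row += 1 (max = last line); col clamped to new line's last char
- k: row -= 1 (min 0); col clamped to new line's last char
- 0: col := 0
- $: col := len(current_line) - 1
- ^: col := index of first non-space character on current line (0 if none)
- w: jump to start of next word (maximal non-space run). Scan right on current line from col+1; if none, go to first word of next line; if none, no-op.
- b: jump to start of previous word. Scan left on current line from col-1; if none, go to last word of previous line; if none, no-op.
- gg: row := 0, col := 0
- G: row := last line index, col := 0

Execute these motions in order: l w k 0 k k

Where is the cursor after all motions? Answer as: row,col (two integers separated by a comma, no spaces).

Answer: 0,0

Derivation:
After 1 (l): row=0 col=1 char='u'
After 2 (w): row=0 col=5 char='c'
After 3 (k): row=0 col=5 char='c'
After 4 (0): row=0 col=0 char='s'
After 5 (k): row=0 col=0 char='s'
After 6 (k): row=0 col=0 char='s'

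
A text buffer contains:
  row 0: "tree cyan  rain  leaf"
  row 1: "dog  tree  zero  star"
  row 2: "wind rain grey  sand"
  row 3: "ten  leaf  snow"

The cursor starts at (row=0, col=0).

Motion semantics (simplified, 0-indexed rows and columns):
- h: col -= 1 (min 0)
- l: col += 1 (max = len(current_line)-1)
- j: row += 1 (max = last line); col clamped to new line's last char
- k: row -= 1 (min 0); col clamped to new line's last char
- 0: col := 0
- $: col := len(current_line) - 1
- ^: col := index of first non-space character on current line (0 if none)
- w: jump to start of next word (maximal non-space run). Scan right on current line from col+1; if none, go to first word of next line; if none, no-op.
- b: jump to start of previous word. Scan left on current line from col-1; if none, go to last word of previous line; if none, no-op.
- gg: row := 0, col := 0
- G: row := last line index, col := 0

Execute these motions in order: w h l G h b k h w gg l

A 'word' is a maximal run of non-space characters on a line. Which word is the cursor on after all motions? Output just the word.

Answer: tree

Derivation:
After 1 (w): row=0 col=5 char='c'
After 2 (h): row=0 col=4 char='_'
After 3 (l): row=0 col=5 char='c'
After 4 (G): row=3 col=0 char='t'
After 5 (h): row=3 col=0 char='t'
After 6 (b): row=2 col=16 char='s'
After 7 (k): row=1 col=16 char='_'
After 8 (h): row=1 col=15 char='_'
After 9 (w): row=1 col=17 char='s'
After 10 (gg): row=0 col=0 char='t'
After 11 (l): row=0 col=1 char='r'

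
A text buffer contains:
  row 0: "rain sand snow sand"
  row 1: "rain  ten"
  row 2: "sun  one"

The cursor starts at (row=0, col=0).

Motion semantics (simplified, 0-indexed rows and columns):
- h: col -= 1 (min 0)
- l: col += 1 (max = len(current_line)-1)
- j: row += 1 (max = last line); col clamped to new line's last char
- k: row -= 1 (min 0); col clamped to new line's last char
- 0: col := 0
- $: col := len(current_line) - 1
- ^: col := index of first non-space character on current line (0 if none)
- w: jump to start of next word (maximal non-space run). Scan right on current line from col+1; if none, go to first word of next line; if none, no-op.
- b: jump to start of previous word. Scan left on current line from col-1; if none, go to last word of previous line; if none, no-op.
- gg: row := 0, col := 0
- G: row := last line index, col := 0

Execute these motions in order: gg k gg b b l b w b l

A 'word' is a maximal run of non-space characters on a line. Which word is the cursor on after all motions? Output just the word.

After 1 (gg): row=0 col=0 char='r'
After 2 (k): row=0 col=0 char='r'
After 3 (gg): row=0 col=0 char='r'
After 4 (b): row=0 col=0 char='r'
After 5 (b): row=0 col=0 char='r'
After 6 (l): row=0 col=1 char='a'
After 7 (b): row=0 col=0 char='r'
After 8 (w): row=0 col=5 char='s'
After 9 (b): row=0 col=0 char='r'
After 10 (l): row=0 col=1 char='a'

Answer: rain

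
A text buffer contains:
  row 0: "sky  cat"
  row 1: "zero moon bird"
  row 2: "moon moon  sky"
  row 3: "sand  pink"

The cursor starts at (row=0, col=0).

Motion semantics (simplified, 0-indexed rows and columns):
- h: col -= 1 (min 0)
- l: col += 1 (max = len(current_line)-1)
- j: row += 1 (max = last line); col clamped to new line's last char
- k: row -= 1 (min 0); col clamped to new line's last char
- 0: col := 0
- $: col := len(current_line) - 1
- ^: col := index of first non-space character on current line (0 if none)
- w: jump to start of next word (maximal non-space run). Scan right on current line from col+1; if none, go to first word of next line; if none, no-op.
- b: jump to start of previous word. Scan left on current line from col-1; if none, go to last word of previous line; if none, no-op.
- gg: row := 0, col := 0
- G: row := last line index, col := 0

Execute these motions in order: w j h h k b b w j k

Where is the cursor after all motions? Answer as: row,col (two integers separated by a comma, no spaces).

Answer: 0,5

Derivation:
After 1 (w): row=0 col=5 char='c'
After 2 (j): row=1 col=5 char='m'
After 3 (h): row=1 col=4 char='_'
After 4 (h): row=1 col=3 char='o'
After 5 (k): row=0 col=3 char='_'
After 6 (b): row=0 col=0 char='s'
After 7 (b): row=0 col=0 char='s'
After 8 (w): row=0 col=5 char='c'
After 9 (j): row=1 col=5 char='m'
After 10 (k): row=0 col=5 char='c'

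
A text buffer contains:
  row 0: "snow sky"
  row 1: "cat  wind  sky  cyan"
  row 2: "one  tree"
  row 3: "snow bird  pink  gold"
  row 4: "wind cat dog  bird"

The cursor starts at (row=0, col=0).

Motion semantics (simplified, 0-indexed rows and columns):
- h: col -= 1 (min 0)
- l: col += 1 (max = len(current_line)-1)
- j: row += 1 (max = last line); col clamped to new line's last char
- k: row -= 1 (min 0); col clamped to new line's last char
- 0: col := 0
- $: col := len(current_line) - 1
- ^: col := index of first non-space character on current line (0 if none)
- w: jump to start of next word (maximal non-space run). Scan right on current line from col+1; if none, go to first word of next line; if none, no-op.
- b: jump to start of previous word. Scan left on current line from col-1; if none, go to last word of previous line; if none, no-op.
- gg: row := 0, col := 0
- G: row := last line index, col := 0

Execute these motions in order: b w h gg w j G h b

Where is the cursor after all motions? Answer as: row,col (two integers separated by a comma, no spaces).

Answer: 3,17

Derivation:
After 1 (b): row=0 col=0 char='s'
After 2 (w): row=0 col=5 char='s'
After 3 (h): row=0 col=4 char='_'
After 4 (gg): row=0 col=0 char='s'
After 5 (w): row=0 col=5 char='s'
After 6 (j): row=1 col=5 char='w'
After 7 (G): row=4 col=0 char='w'
After 8 (h): row=4 col=0 char='w'
After 9 (b): row=3 col=17 char='g'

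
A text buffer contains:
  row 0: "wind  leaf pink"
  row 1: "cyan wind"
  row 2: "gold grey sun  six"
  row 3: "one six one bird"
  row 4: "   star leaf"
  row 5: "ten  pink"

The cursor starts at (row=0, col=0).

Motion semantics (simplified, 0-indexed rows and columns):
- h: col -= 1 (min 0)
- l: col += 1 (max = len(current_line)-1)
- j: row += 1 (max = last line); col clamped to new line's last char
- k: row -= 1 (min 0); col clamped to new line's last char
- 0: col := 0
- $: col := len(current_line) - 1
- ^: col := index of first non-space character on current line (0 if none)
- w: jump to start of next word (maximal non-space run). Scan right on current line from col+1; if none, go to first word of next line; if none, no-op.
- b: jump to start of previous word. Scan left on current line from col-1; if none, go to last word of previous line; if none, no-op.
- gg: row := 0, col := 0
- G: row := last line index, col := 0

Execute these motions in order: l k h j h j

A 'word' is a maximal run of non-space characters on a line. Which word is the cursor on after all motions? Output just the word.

Answer: gold

Derivation:
After 1 (l): row=0 col=1 char='i'
After 2 (k): row=0 col=1 char='i'
After 3 (h): row=0 col=0 char='w'
After 4 (j): row=1 col=0 char='c'
After 5 (h): row=1 col=0 char='c'
After 6 (j): row=2 col=0 char='g'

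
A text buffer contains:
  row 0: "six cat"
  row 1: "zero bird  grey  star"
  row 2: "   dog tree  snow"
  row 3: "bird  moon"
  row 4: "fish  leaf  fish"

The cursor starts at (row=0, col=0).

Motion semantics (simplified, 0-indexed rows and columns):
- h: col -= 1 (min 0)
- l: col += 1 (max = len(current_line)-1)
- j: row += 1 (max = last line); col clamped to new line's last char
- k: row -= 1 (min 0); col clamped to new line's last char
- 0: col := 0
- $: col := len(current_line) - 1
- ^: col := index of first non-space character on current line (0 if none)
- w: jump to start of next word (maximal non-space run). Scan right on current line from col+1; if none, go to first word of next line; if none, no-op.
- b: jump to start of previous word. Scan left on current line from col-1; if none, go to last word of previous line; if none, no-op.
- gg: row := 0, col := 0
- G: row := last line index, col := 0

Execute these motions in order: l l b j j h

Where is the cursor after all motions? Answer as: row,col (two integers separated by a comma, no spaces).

After 1 (l): row=0 col=1 char='i'
After 2 (l): row=0 col=2 char='x'
After 3 (b): row=0 col=0 char='s'
After 4 (j): row=1 col=0 char='z'
After 5 (j): row=2 col=0 char='_'
After 6 (h): row=2 col=0 char='_'

Answer: 2,0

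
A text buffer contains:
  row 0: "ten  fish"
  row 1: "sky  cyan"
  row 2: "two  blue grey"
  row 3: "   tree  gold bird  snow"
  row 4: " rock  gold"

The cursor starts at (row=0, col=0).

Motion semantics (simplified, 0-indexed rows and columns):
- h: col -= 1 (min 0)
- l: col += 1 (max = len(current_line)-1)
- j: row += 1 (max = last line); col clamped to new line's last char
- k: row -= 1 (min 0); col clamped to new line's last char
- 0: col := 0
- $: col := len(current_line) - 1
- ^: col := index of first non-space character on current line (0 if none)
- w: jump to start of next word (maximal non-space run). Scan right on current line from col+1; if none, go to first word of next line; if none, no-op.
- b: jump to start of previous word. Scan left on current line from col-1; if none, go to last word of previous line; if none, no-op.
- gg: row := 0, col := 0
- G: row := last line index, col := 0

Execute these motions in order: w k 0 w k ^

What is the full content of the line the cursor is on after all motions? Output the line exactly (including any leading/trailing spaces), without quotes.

After 1 (w): row=0 col=5 char='f'
After 2 (k): row=0 col=5 char='f'
After 3 (0): row=0 col=0 char='t'
After 4 (w): row=0 col=5 char='f'
After 5 (k): row=0 col=5 char='f'
After 6 (^): row=0 col=0 char='t'

Answer: ten  fish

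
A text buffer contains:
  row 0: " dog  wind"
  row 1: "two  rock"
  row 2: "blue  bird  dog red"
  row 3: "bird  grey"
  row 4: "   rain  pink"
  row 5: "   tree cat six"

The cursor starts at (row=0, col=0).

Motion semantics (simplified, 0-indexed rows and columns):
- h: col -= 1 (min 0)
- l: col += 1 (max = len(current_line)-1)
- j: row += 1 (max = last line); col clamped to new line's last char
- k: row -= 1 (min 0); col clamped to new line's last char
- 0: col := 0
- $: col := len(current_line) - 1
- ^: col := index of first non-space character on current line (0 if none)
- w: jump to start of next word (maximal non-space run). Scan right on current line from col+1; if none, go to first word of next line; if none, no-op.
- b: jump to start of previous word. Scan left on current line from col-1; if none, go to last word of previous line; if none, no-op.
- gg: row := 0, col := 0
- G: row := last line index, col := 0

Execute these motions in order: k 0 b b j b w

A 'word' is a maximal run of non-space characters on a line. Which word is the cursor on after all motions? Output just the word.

Answer: two

Derivation:
After 1 (k): row=0 col=0 char='_'
After 2 (0): row=0 col=0 char='_'
After 3 (b): row=0 col=0 char='_'
After 4 (b): row=0 col=0 char='_'
After 5 (j): row=1 col=0 char='t'
After 6 (b): row=0 col=6 char='w'
After 7 (w): row=1 col=0 char='t'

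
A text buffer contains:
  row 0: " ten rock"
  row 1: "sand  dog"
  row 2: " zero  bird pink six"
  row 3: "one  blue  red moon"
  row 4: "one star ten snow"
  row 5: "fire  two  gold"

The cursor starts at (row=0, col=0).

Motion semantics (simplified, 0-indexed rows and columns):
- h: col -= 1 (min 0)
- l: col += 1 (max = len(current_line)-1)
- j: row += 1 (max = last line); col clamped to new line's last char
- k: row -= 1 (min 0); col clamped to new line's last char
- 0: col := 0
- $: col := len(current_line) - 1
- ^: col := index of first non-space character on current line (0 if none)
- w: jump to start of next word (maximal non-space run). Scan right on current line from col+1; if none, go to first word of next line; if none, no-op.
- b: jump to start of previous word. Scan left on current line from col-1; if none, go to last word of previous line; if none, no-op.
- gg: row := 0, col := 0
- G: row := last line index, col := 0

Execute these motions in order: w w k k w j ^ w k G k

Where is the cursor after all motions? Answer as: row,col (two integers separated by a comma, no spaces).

Answer: 4,0

Derivation:
After 1 (w): row=0 col=1 char='t'
After 2 (w): row=0 col=5 char='r'
After 3 (k): row=0 col=5 char='r'
After 4 (k): row=0 col=5 char='r'
After 5 (w): row=1 col=0 char='s'
After 6 (j): row=2 col=0 char='_'
After 7 (^): row=2 col=1 char='z'
After 8 (w): row=2 col=7 char='b'
After 9 (k): row=1 col=7 char='o'
After 10 (G): row=5 col=0 char='f'
After 11 (k): row=4 col=0 char='o'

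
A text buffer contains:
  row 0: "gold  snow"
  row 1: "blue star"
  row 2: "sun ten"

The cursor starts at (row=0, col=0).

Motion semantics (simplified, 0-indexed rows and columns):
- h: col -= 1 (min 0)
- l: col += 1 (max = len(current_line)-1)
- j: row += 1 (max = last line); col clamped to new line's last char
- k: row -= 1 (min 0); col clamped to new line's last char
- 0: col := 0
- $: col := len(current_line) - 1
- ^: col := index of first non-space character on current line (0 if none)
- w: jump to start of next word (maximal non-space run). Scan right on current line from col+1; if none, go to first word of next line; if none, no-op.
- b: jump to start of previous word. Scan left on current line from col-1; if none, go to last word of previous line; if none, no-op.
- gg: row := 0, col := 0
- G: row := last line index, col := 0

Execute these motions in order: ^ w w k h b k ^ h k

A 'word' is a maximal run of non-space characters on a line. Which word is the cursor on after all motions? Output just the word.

Answer: gold

Derivation:
After 1 (^): row=0 col=0 char='g'
After 2 (w): row=0 col=6 char='s'
After 3 (w): row=1 col=0 char='b'
After 4 (k): row=0 col=0 char='g'
After 5 (h): row=0 col=0 char='g'
After 6 (b): row=0 col=0 char='g'
After 7 (k): row=0 col=0 char='g'
After 8 (^): row=0 col=0 char='g'
After 9 (h): row=0 col=0 char='g'
After 10 (k): row=0 col=0 char='g'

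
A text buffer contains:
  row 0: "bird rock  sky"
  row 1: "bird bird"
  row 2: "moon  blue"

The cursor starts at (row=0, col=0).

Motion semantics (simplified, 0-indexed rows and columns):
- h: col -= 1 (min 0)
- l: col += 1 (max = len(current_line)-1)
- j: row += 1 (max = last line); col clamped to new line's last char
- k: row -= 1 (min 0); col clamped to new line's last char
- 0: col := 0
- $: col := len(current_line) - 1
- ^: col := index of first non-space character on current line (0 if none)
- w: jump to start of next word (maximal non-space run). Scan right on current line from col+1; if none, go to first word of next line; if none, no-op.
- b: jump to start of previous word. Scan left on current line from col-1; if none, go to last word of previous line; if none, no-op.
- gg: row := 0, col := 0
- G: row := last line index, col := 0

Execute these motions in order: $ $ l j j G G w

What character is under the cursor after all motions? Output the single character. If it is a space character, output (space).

After 1 ($): row=0 col=13 char='y'
After 2 ($): row=0 col=13 char='y'
After 3 (l): row=0 col=13 char='y'
After 4 (j): row=1 col=8 char='d'
After 5 (j): row=2 col=8 char='u'
After 6 (G): row=2 col=0 char='m'
After 7 (G): row=2 col=0 char='m'
After 8 (w): row=2 col=6 char='b'

Answer: b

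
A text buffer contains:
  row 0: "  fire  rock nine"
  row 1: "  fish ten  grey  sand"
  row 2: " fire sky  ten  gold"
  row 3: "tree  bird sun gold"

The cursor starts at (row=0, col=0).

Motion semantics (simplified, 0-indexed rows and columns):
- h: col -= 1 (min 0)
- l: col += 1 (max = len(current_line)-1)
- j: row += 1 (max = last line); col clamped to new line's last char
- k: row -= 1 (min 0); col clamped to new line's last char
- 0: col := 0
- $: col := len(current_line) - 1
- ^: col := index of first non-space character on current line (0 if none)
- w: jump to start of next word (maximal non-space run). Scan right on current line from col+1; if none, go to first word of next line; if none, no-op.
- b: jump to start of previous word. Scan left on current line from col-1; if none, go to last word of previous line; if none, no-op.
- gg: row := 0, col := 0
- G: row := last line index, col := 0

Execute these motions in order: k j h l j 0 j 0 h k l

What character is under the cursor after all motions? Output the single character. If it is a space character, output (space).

Answer: f

Derivation:
After 1 (k): row=0 col=0 char='_'
After 2 (j): row=1 col=0 char='_'
After 3 (h): row=1 col=0 char='_'
After 4 (l): row=1 col=1 char='_'
After 5 (j): row=2 col=1 char='f'
After 6 (0): row=2 col=0 char='_'
After 7 (j): row=3 col=0 char='t'
After 8 (0): row=3 col=0 char='t'
After 9 (h): row=3 col=0 char='t'
After 10 (k): row=2 col=0 char='_'
After 11 (l): row=2 col=1 char='f'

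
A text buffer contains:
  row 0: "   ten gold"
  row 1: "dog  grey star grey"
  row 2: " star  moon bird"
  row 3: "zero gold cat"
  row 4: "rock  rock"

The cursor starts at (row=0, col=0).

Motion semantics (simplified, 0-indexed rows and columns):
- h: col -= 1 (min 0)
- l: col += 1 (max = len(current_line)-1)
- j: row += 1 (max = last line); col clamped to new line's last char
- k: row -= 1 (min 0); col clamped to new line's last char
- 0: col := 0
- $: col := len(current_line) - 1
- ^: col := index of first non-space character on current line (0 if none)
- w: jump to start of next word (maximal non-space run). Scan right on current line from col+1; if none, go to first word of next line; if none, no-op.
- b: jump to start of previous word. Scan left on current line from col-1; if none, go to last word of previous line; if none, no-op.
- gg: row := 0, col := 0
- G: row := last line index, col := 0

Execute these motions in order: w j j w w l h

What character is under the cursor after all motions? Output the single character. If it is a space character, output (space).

Answer: b

Derivation:
After 1 (w): row=0 col=3 char='t'
After 2 (j): row=1 col=3 char='_'
After 3 (j): row=2 col=3 char='a'
After 4 (w): row=2 col=7 char='m'
After 5 (w): row=2 col=12 char='b'
After 6 (l): row=2 col=13 char='i'
After 7 (h): row=2 col=12 char='b'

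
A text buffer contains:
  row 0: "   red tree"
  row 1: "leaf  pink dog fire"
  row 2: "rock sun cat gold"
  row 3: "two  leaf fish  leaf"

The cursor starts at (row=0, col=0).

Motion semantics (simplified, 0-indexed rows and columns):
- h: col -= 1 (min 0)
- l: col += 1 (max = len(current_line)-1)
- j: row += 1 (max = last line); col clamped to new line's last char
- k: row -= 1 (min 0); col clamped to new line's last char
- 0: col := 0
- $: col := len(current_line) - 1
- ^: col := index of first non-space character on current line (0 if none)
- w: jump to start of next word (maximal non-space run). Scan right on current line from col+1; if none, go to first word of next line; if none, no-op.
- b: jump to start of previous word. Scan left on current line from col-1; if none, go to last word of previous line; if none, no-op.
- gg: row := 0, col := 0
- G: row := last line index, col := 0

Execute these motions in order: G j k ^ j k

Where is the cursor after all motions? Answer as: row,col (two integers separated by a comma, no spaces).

After 1 (G): row=3 col=0 char='t'
After 2 (j): row=3 col=0 char='t'
After 3 (k): row=2 col=0 char='r'
After 4 (^): row=2 col=0 char='r'
After 5 (j): row=3 col=0 char='t'
After 6 (k): row=2 col=0 char='r'

Answer: 2,0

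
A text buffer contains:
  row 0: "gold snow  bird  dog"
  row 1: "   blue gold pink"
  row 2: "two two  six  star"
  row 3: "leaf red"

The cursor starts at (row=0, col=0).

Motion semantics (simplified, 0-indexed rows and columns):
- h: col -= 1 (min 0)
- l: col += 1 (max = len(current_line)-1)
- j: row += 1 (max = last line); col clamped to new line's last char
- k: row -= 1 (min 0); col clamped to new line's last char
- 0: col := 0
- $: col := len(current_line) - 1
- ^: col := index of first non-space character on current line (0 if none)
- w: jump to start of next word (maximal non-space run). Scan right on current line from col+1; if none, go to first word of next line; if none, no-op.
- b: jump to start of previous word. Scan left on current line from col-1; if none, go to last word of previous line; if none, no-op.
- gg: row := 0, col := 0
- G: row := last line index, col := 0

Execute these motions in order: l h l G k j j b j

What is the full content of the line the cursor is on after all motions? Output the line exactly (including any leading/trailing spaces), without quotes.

After 1 (l): row=0 col=1 char='o'
After 2 (h): row=0 col=0 char='g'
After 3 (l): row=0 col=1 char='o'
After 4 (G): row=3 col=0 char='l'
After 5 (k): row=2 col=0 char='t'
After 6 (j): row=3 col=0 char='l'
After 7 (j): row=3 col=0 char='l'
After 8 (b): row=2 col=14 char='s'
After 9 (j): row=3 col=7 char='d'

Answer: leaf red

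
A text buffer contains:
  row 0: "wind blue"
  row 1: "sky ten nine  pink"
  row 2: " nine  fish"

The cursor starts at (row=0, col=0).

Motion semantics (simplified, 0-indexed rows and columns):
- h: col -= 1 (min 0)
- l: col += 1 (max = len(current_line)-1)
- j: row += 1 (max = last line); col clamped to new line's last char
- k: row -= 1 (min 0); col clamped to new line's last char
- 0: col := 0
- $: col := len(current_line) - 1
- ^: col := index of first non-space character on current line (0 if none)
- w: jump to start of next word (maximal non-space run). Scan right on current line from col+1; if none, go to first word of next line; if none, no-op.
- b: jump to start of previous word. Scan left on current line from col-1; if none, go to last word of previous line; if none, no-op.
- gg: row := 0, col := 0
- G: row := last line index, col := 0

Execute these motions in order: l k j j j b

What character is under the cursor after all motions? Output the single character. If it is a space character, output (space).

After 1 (l): row=0 col=1 char='i'
After 2 (k): row=0 col=1 char='i'
After 3 (j): row=1 col=1 char='k'
After 4 (j): row=2 col=1 char='n'
After 5 (j): row=2 col=1 char='n'
After 6 (b): row=1 col=14 char='p'

Answer: p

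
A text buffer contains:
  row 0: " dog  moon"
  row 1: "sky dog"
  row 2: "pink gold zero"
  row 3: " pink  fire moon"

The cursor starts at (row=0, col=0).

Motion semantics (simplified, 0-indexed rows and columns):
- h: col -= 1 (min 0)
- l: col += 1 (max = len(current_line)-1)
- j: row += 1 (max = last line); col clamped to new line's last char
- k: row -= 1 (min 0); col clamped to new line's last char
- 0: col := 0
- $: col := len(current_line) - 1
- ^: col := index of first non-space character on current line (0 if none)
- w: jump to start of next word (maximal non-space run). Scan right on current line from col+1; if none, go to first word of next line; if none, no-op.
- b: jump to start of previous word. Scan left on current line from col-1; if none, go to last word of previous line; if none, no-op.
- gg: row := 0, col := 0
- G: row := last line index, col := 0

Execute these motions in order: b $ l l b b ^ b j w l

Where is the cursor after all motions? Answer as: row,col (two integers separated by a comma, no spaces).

After 1 (b): row=0 col=0 char='_'
After 2 ($): row=0 col=9 char='n'
After 3 (l): row=0 col=9 char='n'
After 4 (l): row=0 col=9 char='n'
After 5 (b): row=0 col=6 char='m'
After 6 (b): row=0 col=1 char='d'
After 7 (^): row=0 col=1 char='d'
After 8 (b): row=0 col=1 char='d'
After 9 (j): row=1 col=1 char='k'
After 10 (w): row=1 col=4 char='d'
After 11 (l): row=1 col=5 char='o'

Answer: 1,5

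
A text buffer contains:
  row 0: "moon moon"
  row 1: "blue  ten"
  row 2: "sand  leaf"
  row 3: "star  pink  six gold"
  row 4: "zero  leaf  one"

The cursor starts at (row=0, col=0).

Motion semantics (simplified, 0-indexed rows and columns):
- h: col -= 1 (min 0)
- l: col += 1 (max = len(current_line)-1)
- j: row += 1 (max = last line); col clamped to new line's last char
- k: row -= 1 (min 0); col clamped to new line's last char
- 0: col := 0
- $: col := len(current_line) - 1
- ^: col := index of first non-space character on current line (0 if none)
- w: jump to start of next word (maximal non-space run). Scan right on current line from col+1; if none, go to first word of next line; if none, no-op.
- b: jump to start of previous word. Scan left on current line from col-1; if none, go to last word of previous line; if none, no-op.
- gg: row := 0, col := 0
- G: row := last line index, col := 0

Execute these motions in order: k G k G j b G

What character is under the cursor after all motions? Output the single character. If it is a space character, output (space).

After 1 (k): row=0 col=0 char='m'
After 2 (G): row=4 col=0 char='z'
After 3 (k): row=3 col=0 char='s'
After 4 (G): row=4 col=0 char='z'
After 5 (j): row=4 col=0 char='z'
After 6 (b): row=3 col=16 char='g'
After 7 (G): row=4 col=0 char='z'

Answer: z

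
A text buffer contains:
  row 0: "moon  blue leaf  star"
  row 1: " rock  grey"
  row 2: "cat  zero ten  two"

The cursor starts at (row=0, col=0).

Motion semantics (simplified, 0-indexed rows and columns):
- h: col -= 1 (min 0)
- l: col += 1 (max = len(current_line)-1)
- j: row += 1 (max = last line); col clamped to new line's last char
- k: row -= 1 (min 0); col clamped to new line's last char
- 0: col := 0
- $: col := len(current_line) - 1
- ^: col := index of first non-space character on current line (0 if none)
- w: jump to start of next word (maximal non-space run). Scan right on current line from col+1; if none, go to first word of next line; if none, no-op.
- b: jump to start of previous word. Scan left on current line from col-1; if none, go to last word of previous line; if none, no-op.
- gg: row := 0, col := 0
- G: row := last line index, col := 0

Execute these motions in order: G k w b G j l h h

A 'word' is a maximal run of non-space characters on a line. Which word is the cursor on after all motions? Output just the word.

After 1 (G): row=2 col=0 char='c'
After 2 (k): row=1 col=0 char='_'
After 3 (w): row=1 col=1 char='r'
After 4 (b): row=0 col=17 char='s'
After 5 (G): row=2 col=0 char='c'
After 6 (j): row=2 col=0 char='c'
After 7 (l): row=2 col=1 char='a'
After 8 (h): row=2 col=0 char='c'
After 9 (h): row=2 col=0 char='c'

Answer: cat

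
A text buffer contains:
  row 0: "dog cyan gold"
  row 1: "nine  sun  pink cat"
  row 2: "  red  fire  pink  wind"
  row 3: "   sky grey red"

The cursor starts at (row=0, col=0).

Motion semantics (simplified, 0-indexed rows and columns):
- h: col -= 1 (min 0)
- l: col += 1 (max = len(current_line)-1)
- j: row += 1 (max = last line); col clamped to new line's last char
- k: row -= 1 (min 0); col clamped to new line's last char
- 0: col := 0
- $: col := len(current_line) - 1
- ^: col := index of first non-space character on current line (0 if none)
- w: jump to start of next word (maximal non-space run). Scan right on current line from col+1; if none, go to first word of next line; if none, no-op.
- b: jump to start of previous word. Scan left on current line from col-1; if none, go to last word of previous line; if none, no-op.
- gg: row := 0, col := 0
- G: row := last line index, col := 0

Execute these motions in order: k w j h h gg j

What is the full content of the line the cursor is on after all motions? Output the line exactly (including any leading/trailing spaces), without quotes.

After 1 (k): row=0 col=0 char='d'
After 2 (w): row=0 col=4 char='c'
After 3 (j): row=1 col=4 char='_'
After 4 (h): row=1 col=3 char='e'
After 5 (h): row=1 col=2 char='n'
After 6 (gg): row=0 col=0 char='d'
After 7 (j): row=1 col=0 char='n'

Answer: nine  sun  pink cat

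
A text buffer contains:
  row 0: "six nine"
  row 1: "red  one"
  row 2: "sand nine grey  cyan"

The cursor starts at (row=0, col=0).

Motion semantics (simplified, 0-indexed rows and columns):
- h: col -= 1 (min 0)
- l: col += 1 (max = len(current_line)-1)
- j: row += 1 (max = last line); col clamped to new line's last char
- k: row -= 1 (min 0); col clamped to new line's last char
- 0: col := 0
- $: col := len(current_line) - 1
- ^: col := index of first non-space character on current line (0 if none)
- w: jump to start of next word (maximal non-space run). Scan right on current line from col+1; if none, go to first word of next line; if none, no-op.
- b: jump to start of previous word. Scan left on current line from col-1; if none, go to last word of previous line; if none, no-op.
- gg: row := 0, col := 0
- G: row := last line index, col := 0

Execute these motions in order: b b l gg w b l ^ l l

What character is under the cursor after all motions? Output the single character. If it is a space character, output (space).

After 1 (b): row=0 col=0 char='s'
After 2 (b): row=0 col=0 char='s'
After 3 (l): row=0 col=1 char='i'
After 4 (gg): row=0 col=0 char='s'
After 5 (w): row=0 col=4 char='n'
After 6 (b): row=0 col=0 char='s'
After 7 (l): row=0 col=1 char='i'
After 8 (^): row=0 col=0 char='s'
After 9 (l): row=0 col=1 char='i'
After 10 (l): row=0 col=2 char='x'

Answer: x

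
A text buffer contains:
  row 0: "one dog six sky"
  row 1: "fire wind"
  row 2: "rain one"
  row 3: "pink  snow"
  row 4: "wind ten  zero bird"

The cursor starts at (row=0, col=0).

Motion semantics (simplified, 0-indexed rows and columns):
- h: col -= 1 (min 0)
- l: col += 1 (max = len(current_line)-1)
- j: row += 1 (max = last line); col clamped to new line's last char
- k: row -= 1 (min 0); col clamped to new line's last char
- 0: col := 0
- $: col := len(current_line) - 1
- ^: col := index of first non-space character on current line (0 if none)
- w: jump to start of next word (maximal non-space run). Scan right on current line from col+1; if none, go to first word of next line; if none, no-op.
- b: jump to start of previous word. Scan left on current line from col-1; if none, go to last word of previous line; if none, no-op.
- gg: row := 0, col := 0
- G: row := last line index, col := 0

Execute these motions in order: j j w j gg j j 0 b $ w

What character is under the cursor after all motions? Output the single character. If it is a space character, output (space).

After 1 (j): row=1 col=0 char='f'
After 2 (j): row=2 col=0 char='r'
After 3 (w): row=2 col=5 char='o'
After 4 (j): row=3 col=5 char='_'
After 5 (gg): row=0 col=0 char='o'
After 6 (j): row=1 col=0 char='f'
After 7 (j): row=2 col=0 char='r'
After 8 (0): row=2 col=0 char='r'
After 9 (b): row=1 col=5 char='w'
After 10 ($): row=1 col=8 char='d'
After 11 (w): row=2 col=0 char='r'

Answer: r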